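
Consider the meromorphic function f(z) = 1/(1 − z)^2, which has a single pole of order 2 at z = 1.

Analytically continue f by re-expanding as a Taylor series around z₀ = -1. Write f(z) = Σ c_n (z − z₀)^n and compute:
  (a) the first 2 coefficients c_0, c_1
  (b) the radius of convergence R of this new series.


Let w = z − z₀, so z = z₀ + w.
Then 1 − z = 1 − (z₀ + w) = (1 − z₀) − w = 2 − w.
f(z) = 1/(2 − w)^2 = (1/(2)^2) · (1 − w/(2))^{−2}.
By the binomial series (1−u)^{−2} = Σ_{n≥0} C(n+1, 1) u^n for |u|<1, with u = w/(2):
  c_n = C(n+1, 1) / (2)^(n+2).
  c_0 = 1/(2)^2 = 1/4.
  c_1 = 2/(2)^3 = 1/4.
The series is valid for |w/d| < 1, i.e. |z − z₀| < |d|.
Radius of convergence: R = |1 − z₀| = |2| = 2 (distance from z₀ to the singularity z = 1).

c_0 = 1/4, c_1 = 1/4; R = 2.


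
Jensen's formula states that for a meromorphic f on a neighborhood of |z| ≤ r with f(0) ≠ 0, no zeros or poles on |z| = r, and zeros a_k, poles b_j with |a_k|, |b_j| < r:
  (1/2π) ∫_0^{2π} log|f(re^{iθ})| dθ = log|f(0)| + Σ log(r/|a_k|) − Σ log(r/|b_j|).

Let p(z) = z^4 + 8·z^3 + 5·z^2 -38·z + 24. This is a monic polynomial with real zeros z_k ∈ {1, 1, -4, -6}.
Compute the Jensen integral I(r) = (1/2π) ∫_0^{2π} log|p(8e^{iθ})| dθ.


Zeros: -6, -4, 1, 1; r = 8.
Inside |z| < r: -6, -4, 1, 1. Outside (|z| ≥ r): ∅.
p(0) = 24, so log|p(0)| = log(24) = 3.1781.
Apply Jensen: I(r) = log|p(0)| + Σ_k log(r/|z_k|), summed over zeros inside |z| < r.
  log(r/|z_k|) for z_k = 1: log(8/1) = 2.0794
  log(r/|z_k|) for z_k = 1: log(8/1) = 2.0794
  log(r/|z_k|) for z_k = -4: log(8/4) = 0.6931
  log(r/|z_k|) for z_k = -6: log(8/6) = 0.2877
Sum over inside zeros: 5.1397.
I(r) = log|p(0)| + (inside sum) = 3.1781 + 5.1397 = 8.3178.
Closed form (all zeros inside, monic): I(r) = n·log(r) = 4·log(8) = 8.3178. ✓

I(r) ≈ 8.3178.


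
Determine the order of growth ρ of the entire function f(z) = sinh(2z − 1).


sinh(w) is a linear combination of e^{iw} and e^{−iw} (or e^w, e^{−w} in the hyperbolic case), so |sinh(w)| ≤ e^{|w|}. With w = 2z − 1, |w| ≤ 2|z| + 1 = 2r + 1 on |z| = r, giving M(r) ≤ e^{2r + 1}, so ρ ≤ 1. On a suitable ray (z = it for sin/cos; z = t for sinh/cosh, t real → ∞), |sinh(2z − 1)| grows like e^{2|t|}/2, so ρ ≥ 1. Hence ρ = 1.
Therefore ρ = 1.

Order ρ = 1.


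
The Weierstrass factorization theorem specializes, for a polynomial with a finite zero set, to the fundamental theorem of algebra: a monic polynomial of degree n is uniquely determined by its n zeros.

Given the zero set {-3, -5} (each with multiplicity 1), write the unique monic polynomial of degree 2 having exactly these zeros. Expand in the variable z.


The polynomial is p(z) = ∏_{α ∈ S} (z − α), where S = {-3, -5}.
Expanding the product yields: p(z) = z^2 + 8·z + 15.
The resulting polynomial has degree 2 and real coefficients as required.

p(z) = z^2 + 8·z + 15.


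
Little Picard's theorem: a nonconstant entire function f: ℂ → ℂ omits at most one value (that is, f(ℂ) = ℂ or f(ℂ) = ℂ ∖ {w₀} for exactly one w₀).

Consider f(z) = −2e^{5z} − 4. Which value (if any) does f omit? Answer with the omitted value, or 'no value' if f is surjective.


Little Picard bounds the complement of f(ℂ) to at most one point.
e^{5z} is never zero on ℂ, so -2·e^{5z} takes every value in ℂ ∖ {0}. Adding -4 shifts the range to ℂ ∖ {-4}. Thus f omits exactly the value -4.

Omitted value: -4.


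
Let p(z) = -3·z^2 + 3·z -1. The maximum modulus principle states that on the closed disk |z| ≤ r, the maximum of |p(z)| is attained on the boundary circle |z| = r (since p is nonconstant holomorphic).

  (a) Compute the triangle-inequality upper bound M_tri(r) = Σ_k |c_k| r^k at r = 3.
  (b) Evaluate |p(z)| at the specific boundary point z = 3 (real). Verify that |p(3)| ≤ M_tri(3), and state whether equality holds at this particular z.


Coefficients: c_0 = -1, c_1 = 3, c_2 = -3. Radius r = 3.
Part (a). Triangle bound: M_tri(r) = Σ_k |c_k| r^k
  = |-1|·3^0 + |3|·3^1 + |-3|·3^2
  = 1 + 9 + 27 = 37.
This bounds M(r) := max_{|z|=r} |p(z)| from above; equality holds iff all terms c_k z^k can be made to align in phase at a single z on |z|=r.
Part (b). At z = 3 (real, on the circle |z| = r):
  p(3) = (-1)·3^0 + (3)·3^1 + (-3)·3^2 = -19.
  |p(3)| = 19.
Check: |p(3)| = 19 ≤ 37 = M_tri(3). ✓ Equality does not hold at z = 3 (the coefficients have mixed signs, so the terms do not all align in phase there).

M_tri(3) = 37; |p(3)| = 19; equality at z=3: no.


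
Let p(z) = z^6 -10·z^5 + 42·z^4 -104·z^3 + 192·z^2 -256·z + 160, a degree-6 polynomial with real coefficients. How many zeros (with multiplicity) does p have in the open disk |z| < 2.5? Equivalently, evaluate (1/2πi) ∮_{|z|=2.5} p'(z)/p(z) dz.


The zeros of p are: (0 + 2i), (0 - 2i), 2, 2, (3 + 1i), (3 - 1i).
Their magnitudes are: 2, 2, 2, 2, 3.162, 3.162.
Zeros with |z| < R = 2.5: (0 + 2i), (0 - 2i), 2, 2.
Count = 4.
By the argument principle, (1/2πi) ∮_{|z|=R} p'(z)/p(z) dz equals exactly this count.

Number of zeros inside |z| < 2.5: 4.


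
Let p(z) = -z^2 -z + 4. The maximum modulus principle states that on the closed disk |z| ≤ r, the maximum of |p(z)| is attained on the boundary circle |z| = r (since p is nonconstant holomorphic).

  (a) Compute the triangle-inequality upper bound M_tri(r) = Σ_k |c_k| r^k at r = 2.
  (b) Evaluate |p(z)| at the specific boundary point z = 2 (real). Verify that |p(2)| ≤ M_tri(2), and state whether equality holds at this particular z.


Coefficients: c_0 = 4, c_1 = -1, c_2 = -1. Radius r = 2.
Part (a). Triangle bound: M_tri(r) = Σ_k |c_k| r^k
  = |4|·2^0 + |-1|·2^1 + |-1|·2^2
  = 4 + 2 + 4 = 10.
This bounds M(r) := max_{|z|=r} |p(z)| from above; equality holds iff all terms c_k z^k can be made to align in phase at a single z on |z|=r.
Part (b). At z = 2 (real, on the circle |z| = r):
  p(2) = (4)·2^0 + (-1)·2^1 + (-1)·2^2 = -2.
  |p(2)| = 2.
Check: |p(2)| = 2 ≤ 10 = M_tri(2). ✓ Equality does not hold at z = 2 (the coefficients have mixed signs, so the terms do not all align in phase there).

M_tri(2) = 10; |p(2)| = 2; equality at z=2: no.


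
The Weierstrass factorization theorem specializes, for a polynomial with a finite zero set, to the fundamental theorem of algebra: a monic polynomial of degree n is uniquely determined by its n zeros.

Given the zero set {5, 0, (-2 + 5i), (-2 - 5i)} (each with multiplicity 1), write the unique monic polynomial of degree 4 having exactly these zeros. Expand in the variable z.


The polynomial is p(z) = ∏_{α ∈ S} (z − α), where S = {5, 0, (-2 + 5i), (-2 - 5i)}.
Expanding the product yields: p(z) = z^4 -z^3 + 9·z^2 -145·z.
Note conjugate pairs combine to real quadratics: (z − (-2+5i))(z − (-2−5i)) = z² + 4z + 29.
The resulting polynomial has degree 4 and real coefficients as required.

p(z) = z^4 -z^3 + 9·z^2 -145·z.


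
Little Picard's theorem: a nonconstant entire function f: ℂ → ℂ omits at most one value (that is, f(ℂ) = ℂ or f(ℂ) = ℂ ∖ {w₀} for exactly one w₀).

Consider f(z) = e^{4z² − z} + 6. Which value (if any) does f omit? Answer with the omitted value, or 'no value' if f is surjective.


Little Picard bounds the complement of f(ℂ) to at most one point.
The exponent g(z) = 4z² − z is a nonconstant polynomial, hence surjective onto ℂ. So e^{g(z)} takes every value in {e^w : w ∈ ℂ} = ℂ ∖ {0}. Adding 6 shifts the range to ℂ ∖ {6}. f omits exactly 6.

Omitted value: 6.


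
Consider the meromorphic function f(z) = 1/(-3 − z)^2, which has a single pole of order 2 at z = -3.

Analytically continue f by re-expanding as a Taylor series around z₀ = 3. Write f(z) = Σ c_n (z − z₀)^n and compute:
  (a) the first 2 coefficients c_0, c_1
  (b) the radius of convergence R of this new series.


Let w = z − z₀, so z = z₀ + w.
Then -3 − z = -3 − (z₀ + w) = (-3 − z₀) − w = -6 − w.
f(z) = 1/(-6 − w)^2 = (1/(-6)^2) · (1 − w/(-6))^{−2}.
By the binomial series (1−u)^{−2} = Σ_{n≥0} C(n+1, 1) u^n for |u|<1, with u = w/(-6):
  c_n = C(n+1, 1) / (-6)^(n+2).
  c_0 = 1/(-6)^2 = 1/36.
  c_1 = 2/(-6)^3 = -1/108.
The series is valid for |w/d| < 1, i.e. |z − z₀| < |d|.
Radius of convergence: R = |-3 − z₀| = |-6| = 6 (distance from z₀ to the singularity z = -3).

c_0 = 1/36, c_1 = -1/108; R = 6.


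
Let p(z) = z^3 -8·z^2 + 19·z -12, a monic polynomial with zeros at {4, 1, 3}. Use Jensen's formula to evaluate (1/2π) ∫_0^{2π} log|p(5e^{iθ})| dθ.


Zeros: 1, 3, 4; r = 5.
Inside |z| < r: 1, 3, 4. Outside (|z| ≥ r): ∅.
p(0) = -12, so log|p(0)| = log(12) = 2.4849.
Apply Jensen: I(r) = log|p(0)| + Σ_k log(r/|z_k|), summed over zeros inside |z| < r.
  log(r/|z_k|) for z_k = 4: log(5/4) = 0.2231
  log(r/|z_k|) for z_k = 1: log(5/1) = 1.6094
  log(r/|z_k|) for z_k = 3: log(5/3) = 0.5108
Sum over inside zeros: 2.3434.
I(r) = log|p(0)| + (inside sum) = 2.4849 + 2.3434 = 4.8283.
Closed form (all zeros inside, monic): I(r) = n·log(r) = 3·log(5) = 4.8283. ✓

I(r) ≈ 4.8283.


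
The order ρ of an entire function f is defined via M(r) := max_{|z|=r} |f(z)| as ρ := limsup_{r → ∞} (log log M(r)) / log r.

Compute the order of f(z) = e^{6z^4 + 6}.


|e^{6z^4 + 6}| = e^{Re(6·z^4) + 6} ≤ e^{6|z|^4 + 6} = e^{6r^4 + 6} on |z| = r, so ρ ≤ 4. Choosing z on |z|=r so that 6·z^4 is real positive (always possible by picking arg z appropriately) gives |f(z)| = e^{6r^4 + 6}, matching the bound. The additive constant 6 does not affect log log M(r) ~ 4·log r. Hence ρ = 4.
Therefore ρ = 4.

Order ρ = 4.


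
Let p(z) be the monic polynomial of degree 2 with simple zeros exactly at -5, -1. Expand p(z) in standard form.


The polynomial is p(z) = ∏_{α ∈ S} (z − α), where S = {-5, -1}.
Expanding the product yields: p(z) = z^2 + 6·z + 5.
The resulting polynomial has degree 2 and real coefficients as required.

p(z) = z^2 + 6·z + 5.


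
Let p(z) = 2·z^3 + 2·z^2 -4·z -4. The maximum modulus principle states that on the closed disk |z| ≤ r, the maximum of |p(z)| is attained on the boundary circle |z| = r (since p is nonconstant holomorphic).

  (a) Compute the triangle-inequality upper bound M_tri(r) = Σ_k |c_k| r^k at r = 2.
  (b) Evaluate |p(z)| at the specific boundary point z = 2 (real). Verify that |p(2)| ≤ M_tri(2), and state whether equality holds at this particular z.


Coefficients: c_0 = -4, c_1 = -4, c_2 = 2, c_3 = 2. Radius r = 2.
Part (a). Triangle bound: M_tri(r) = Σ_k |c_k| r^k
  = |-4|·2^0 + |-4|·2^1 + |2|·2^2 + |2|·2^3
  = 4 + 8 + 8 + 16 = 36.
This bounds M(r) := max_{|z|=r} |p(z)| from above; equality holds iff all terms c_k z^k can be made to align in phase at a single z on |z|=r.
Part (b). At z = 2 (real, on the circle |z| = r):
  p(2) = (-4)·2^0 + (-4)·2^1 + (2)·2^2 + (2)·2^3 = 12.
  |p(2)| = 12.
Check: |p(2)| = 12 ≤ 36 = M_tri(2). ✓ Equality does not hold at z = 2 (the coefficients have mixed signs, so the terms do not all align in phase there).

M_tri(2) = 36; |p(2)| = 12; equality at z=2: no.


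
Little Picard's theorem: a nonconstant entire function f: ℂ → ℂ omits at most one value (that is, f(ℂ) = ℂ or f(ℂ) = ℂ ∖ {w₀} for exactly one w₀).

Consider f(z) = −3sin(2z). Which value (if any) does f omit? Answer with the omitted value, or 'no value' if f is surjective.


Little Picard bounds the complement of f(ℂ) to at most one point.
sin is entire and surjective onto ℂ: for every w ∈ ℂ, sin(ζ) = w has a solution ζ ∈ ℂ (e.g., via the complex inverse arcsin). With ζ = 2z this gives z = ζ/(2). Then -3·sin(2z) takes every value in -3·ℂ = ℂ, and adding 0 is a bijection of ℂ. So f is surjective and omits no value. (Note: only on the real line is sin bounded by [−1, 1].)

Omitted value: no value.


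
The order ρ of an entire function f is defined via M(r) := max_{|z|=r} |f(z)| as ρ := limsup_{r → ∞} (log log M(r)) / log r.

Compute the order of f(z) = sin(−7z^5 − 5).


Write sin(w) = (e^{iw} ± e^{−iw})/(2 or 2i), so |sin(w)| ≤ e^{|w|}. With w = −7z^5 − 5, |w| ≤ 7r^5 + 5 on |z|=r, giving M(r) ≤ e^{7r^5 + 5} and ρ ≤ 5. For the lower bound, choose z on |z|=r with -7z^5 purely imaginary of modulus 7r^5; then |sin(−7z^5 − 5)| grows like e^{7r^5}/2, so ρ ≥ 5. Hence ρ = 5.
Therefore ρ = 5.

Order ρ = 5.


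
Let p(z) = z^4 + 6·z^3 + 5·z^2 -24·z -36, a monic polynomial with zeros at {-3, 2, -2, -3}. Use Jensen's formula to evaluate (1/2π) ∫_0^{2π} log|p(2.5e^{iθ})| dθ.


Zeros: -3, -3, -2, 2; r = 2.5.
Inside |z| < r: -2, 2. Outside (|z| ≥ r): -3, -3.
p(0) = -36, so log|p(0)| = log(36) = 3.5835.
Apply Jensen: I(r) = log|p(0)| + Σ_k log(r/|z_k|), summed over zeros inside |z| < r.
  log(r/|z_k|) for z_k = 2: log(2.5/2) = 0.2231
  log(r/|z_k|) for z_k = -2: log(2.5/2) = 0.2231
  Outside zeros (-3, -3) contribute nothing to the Jensen sum.
Sum over inside zeros: 0.4463.
I(r) = log|p(0)| + (inside sum) = 3.5835 + 0.4463 = 4.0298.
Note: since some zeros are outside |z| ≤ r, the simplified n·log(r) form does NOT apply — only the inside zeros contribute.

I(r) ≈ 4.0298.


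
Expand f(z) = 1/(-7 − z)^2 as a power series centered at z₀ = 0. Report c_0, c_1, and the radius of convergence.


Let w = z − z₀, so z = z₀ + w.
Then -7 − z = -7 − (z₀ + w) = (-7 − z₀) − w = -7 − w.
f(z) = 1/(-7 − w)^2 = (1/(-7)^2) · (1 − w/(-7))^{−2}.
By the binomial series (1−u)^{−2} = Σ_{n≥0} C(n+1, 1) u^n for |u|<1, with u = w/(-7):
  c_n = C(n+1, 1) / (-7)^(n+2).
  c_0 = 1/(-7)^2 = 1/49.
  c_1 = 2/(-7)^3 = -2/343.
The series is valid for |w/d| < 1, i.e. |z − z₀| < |d|.
Radius of convergence: R = |-7 − z₀| = |-7| = 7 (distance from z₀ to the singularity z = -7).

c_0 = 1/49, c_1 = -2/343; R = 7.


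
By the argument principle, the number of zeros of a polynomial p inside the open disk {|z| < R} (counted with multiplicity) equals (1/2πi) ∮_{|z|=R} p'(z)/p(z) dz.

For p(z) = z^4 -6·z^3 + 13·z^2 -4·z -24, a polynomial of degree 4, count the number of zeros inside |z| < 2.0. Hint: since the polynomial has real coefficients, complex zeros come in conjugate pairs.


The zeros of p are: 3, -1, (2 + 2i), (2 - 2i).
Their magnitudes are: 3, 1, 2.828, 2.828.
Zeros with |z| < R = 2.0: -1.
Count = 1.
By the argument principle, (1/2πi) ∮_{|z|=R} p'(z)/p(z) dz equals exactly this count.

Number of zeros inside |z| < 2.0: 1.


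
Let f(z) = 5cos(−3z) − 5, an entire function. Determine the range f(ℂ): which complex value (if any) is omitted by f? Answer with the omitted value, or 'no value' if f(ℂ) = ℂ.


Little Picard bounds the complement of f(ℂ) to at most one point.
cos is entire and surjective onto ℂ: for every w ∈ ℂ, cos(ζ) = w has a solution ζ ∈ ℂ (e.g., via the complex inverse arccos). With ζ = −3z this gives z = ζ/(-3). Then 5·cos(−3z) takes every value in 5·ℂ = ℂ, and adding -5 is a bijection of ℂ. So f is surjective and omits no value. (Note: only on the real line is cos bounded by [−1, 1].)

Omitted value: no value.


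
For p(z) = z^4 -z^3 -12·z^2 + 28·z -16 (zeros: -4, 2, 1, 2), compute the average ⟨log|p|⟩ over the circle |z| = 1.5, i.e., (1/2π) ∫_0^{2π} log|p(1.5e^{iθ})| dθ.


Zeros: -4, 1, 2, 2; r = 1.5.
Inside |z| < r: 1. Outside (|z| ≥ r): -4, 2, 2.
p(0) = -16, so log|p(0)| = log(16) = 2.7726.
Apply Jensen: I(r) = log|p(0)| + Σ_k log(r/|z_k|), summed over zeros inside |z| < r.
  log(r/|z_k|) for z_k = 1: log(1.5/1) = 0.4055
  Outside zeros (-4, 2, 2) contribute nothing to the Jensen sum.
Sum over inside zeros: 0.4055.
I(r) = log|p(0)| + (inside sum) = 2.7726 + 0.4055 = 3.1781.
Note: since some zeros are outside |z| ≤ r, the simplified n·log(r) form does NOT apply — only the inside zeros contribute.

I(r) ≈ 3.1781.


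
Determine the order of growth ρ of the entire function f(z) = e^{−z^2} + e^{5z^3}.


Each summand is entire of order 2 and 3 respectively (as in the single-exponential case). The order of a sum is at most the max of the orders, so ρ ≤ 3. For the lower bound: on |z|=r choose arg z so that 5z^3 is real positive; then |e^{5z^3}| = e^{5r^3} while |e^{-1z^2}| ≤ e^{1r^2} = o(e^{5r^3}). So |f| ≥ e^{5r^3}(1 − o(1)) and ρ ≥ 3. Hence ρ = max(2, 3) = 3.
Therefore ρ = 3.

Order ρ = 3.


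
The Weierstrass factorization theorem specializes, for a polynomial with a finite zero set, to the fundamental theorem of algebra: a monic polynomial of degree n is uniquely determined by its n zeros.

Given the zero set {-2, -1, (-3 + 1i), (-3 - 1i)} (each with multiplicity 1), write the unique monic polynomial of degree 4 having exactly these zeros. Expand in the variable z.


The polynomial is p(z) = ∏_{α ∈ S} (z − α), where S = {-2, -1, (-3 + 1i), (-3 - 1i)}.
Expanding the product yields: p(z) = z^4 + 9·z^3 + 30·z^2 + 42·z + 20.
Note conjugate pairs combine to real quadratics: (z − (-3+1i))(z − (-3−1i)) = z² + 6z + 10.
The resulting polynomial has degree 4 and real coefficients as required.

p(z) = z^4 + 9·z^3 + 30·z^2 + 42·z + 20.


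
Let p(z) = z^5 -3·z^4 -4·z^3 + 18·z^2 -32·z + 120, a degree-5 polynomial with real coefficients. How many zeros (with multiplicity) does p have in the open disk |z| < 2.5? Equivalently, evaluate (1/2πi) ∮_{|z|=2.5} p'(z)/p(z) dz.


The zeros of p are: (3 + 1i), (3 - 1i), -3, (0 + 2i), (0 - 2i).
Their magnitudes are: 3.162, 3.162, 3, 2, 2.
Zeros with |z| < R = 2.5: (0 + 2i), (0 - 2i).
Count = 2.
By the argument principle, (1/2πi) ∮_{|z|=R} p'(z)/p(z) dz equals exactly this count.

Number of zeros inside |z| < 2.5: 2.


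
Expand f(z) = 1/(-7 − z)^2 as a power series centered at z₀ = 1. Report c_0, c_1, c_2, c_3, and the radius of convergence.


Let w = z − z₀, so z = z₀ + w.
Then -7 − z = -7 − (z₀ + w) = (-7 − z₀) − w = -8 − w.
f(z) = 1/(-8 − w)^2 = (1/(-8)^2) · (1 − w/(-8))^{−2}.
By the binomial series (1−u)^{−2} = Σ_{n≥0} C(n+1, 1) u^n for |u|<1, with u = w/(-8):
  c_n = C(n+1, 1) / (-8)^(n+2).
  c_0 = 1/(-8)^2 = 1/64.
  c_1 = 2/(-8)^3 = -1/256.
  c_2 = 3/(-8)^4 = 3/4096.
  c_3 = 4/(-8)^5 = -1/8192.
The series is valid for |w/d| < 1, i.e. |z − z₀| < |d|.
Radius of convergence: R = |-7 − z₀| = |-8| = 8 (distance from z₀ to the singularity z = -7).

c_0 = 1/64, c_1 = -1/256, c_2 = 3/4096, c_3 = -1/8192; R = 8.


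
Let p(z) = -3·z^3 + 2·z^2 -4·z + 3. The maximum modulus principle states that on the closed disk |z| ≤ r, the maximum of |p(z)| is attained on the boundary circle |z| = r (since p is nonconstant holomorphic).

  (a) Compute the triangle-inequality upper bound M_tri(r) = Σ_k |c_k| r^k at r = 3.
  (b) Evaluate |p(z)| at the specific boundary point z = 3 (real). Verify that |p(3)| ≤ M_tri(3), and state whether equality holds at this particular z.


Coefficients: c_0 = 3, c_1 = -4, c_2 = 2, c_3 = -3. Radius r = 3.
Part (a). Triangle bound: M_tri(r) = Σ_k |c_k| r^k
  = |3|·3^0 + |-4|·3^1 + |2|·3^2 + |-3|·3^3
  = 3 + 12 + 18 + 81 = 114.
This bounds M(r) := max_{|z|=r} |p(z)| from above; equality holds iff all terms c_k z^k can be made to align in phase at a single z on |z|=r.
Part (b). At z = 3 (real, on the circle |z| = r):
  p(3) = (3)·3^0 + (-4)·3^1 + (2)·3^2 + (-3)·3^3 = -72.
  |p(3)| = 72.
Check: |p(3)| = 72 ≤ 114 = M_tri(3). ✓ Equality does not hold at z = 3 (the coefficients have mixed signs, so the terms do not all align in phase there).

M_tri(3) = 114; |p(3)| = 72; equality at z=3: no.


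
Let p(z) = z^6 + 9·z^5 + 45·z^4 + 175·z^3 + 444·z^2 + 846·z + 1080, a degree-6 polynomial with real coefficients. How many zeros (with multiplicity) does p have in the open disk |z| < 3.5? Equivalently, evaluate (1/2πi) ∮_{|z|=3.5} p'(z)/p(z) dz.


The zeros of p are: -4, (0 + 3i), (0 - 3i), -3, (-1 + 3i), (-1 - 3i).
Their magnitudes are: 4, 3, 3, 3, 3.162, 3.162.
Zeros with |z| < R = 3.5: (0 + 3i), (0 - 3i), -3, (-1 + 3i), (-1 - 3i).
Count = 5.
By the argument principle, (1/2πi) ∮_{|z|=R} p'(z)/p(z) dz equals exactly this count.

Number of zeros inside |z| < 3.5: 5.


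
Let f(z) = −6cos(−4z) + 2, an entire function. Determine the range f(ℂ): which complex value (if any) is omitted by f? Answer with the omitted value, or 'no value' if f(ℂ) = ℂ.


Little Picard bounds the complement of f(ℂ) to at most one point.
cos is entire and surjective onto ℂ: for every w ∈ ℂ, cos(ζ) = w has a solution ζ ∈ ℂ (e.g., via the complex inverse arccos). With ζ = −4z this gives z = ζ/(-4). Then -6·cos(−4z) takes every value in -6·ℂ = ℂ, and adding 2 is a bijection of ℂ. So f is surjective and omits no value. (Note: only on the real line is cos bounded by [−1, 1].)

Omitted value: no value.


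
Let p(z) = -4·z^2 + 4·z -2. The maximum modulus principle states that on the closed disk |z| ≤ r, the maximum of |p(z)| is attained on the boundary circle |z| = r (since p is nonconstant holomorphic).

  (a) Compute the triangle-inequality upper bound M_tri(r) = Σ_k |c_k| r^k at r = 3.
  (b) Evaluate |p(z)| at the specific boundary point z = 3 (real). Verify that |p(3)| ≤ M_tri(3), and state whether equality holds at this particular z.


Coefficients: c_0 = -2, c_1 = 4, c_2 = -4. Radius r = 3.
Part (a). Triangle bound: M_tri(r) = Σ_k |c_k| r^k
  = |-2|·3^0 + |4|·3^1 + |-4|·3^2
  = 2 + 12 + 36 = 50.
This bounds M(r) := max_{|z|=r} |p(z)| from above; equality holds iff all terms c_k z^k can be made to align in phase at a single z on |z|=r.
Part (b). At z = 3 (real, on the circle |z| = r):
  p(3) = (-2)·3^0 + (4)·3^1 + (-4)·3^2 = -26.
  |p(3)| = 26.
Check: |p(3)| = 26 ≤ 50 = M_tri(3). ✓ Equality does not hold at z = 3 (the coefficients have mixed signs, so the terms do not all align in phase there).

M_tri(3) = 50; |p(3)| = 26; equality at z=3: no.


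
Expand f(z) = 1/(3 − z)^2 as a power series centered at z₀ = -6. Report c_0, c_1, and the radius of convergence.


Let w = z − z₀, so z = z₀ + w.
Then 3 − z = 3 − (z₀ + w) = (3 − z₀) − w = 9 − w.
f(z) = 1/(9 − w)^2 = (1/(9)^2) · (1 − w/(9))^{−2}.
By the binomial series (1−u)^{−2} = Σ_{n≥0} C(n+1, 1) u^n for |u|<1, with u = w/(9):
  c_n = C(n+1, 1) / (9)^(n+2).
  c_0 = 1/(9)^2 = 1/81.
  c_1 = 2/(9)^3 = 2/729.
The series is valid for |w/d| < 1, i.e. |z − z₀| < |d|.
Radius of convergence: R = |3 − z₀| = |9| = 9 (distance from z₀ to the singularity z = 3).

c_0 = 1/81, c_1 = 2/729; R = 9.


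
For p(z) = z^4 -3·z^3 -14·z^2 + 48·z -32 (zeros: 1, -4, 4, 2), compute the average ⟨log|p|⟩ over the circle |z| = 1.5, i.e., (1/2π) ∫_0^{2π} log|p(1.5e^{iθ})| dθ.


Zeros: -4, 1, 2, 4; r = 1.5.
Inside |z| < r: 1. Outside (|z| ≥ r): -4, 2, 4.
p(0) = -32, so log|p(0)| = log(32) = 3.4657.
Apply Jensen: I(r) = log|p(0)| + Σ_k log(r/|z_k|), summed over zeros inside |z| < r.
  log(r/|z_k|) for z_k = 1: log(1.5/1) = 0.4055
  Outside zeros (-4, 2, 4) contribute nothing to the Jensen sum.
Sum over inside zeros: 0.4055.
I(r) = log|p(0)| + (inside sum) = 3.4657 + 0.4055 = 3.8712.
Note: since some zeros are outside |z| ≤ r, the simplified n·log(r) form does NOT apply — only the inside zeros contribute.

I(r) ≈ 3.8712.


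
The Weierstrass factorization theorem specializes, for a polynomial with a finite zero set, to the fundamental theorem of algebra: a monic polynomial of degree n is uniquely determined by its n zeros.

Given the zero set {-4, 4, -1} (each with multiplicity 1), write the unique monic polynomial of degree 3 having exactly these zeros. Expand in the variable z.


The polynomial is p(z) = ∏_{α ∈ S} (z − α), where S = {-4, 4, -1}.
Expanding the product yields: p(z) = z^3 + z^2 -16·z -16.
The resulting polynomial has degree 3 and real coefficients as required.

p(z) = z^3 + z^2 -16·z -16.


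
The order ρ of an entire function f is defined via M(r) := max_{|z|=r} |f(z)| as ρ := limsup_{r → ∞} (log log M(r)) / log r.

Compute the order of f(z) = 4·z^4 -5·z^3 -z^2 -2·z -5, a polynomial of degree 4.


|f(z)| ≤ Σ|c_k|·r^k = O(r^4) as r → ∞. Polynomial growth is O(e^{r^ε}) for every ε > 0 (since r^4/e^{r^ε} → 0), so ρ ≤ ε for all ε > 0, i.e. ρ = 0. Every nonconstant polynomial has order 0.
Therefore ρ = 0.

Order ρ = 0.


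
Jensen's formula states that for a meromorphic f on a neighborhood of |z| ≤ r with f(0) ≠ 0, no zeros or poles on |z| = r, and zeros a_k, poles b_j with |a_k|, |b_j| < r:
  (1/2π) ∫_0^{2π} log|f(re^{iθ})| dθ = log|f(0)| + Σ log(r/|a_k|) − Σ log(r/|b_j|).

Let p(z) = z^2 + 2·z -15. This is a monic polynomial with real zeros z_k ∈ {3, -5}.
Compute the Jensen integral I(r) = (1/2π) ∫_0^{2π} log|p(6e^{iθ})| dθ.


Zeros: -5, 3; r = 6.
Inside |z| < r: -5, 3. Outside (|z| ≥ r): ∅.
p(0) = -15, so log|p(0)| = log(15) = 2.7081.
Apply Jensen: I(r) = log|p(0)| + Σ_k log(r/|z_k|), summed over zeros inside |z| < r.
  log(r/|z_k|) for z_k = 3: log(6/3) = 0.6931
  log(r/|z_k|) for z_k = -5: log(6/5) = 0.1823
Sum over inside zeros: 0.8755.
I(r) = log|p(0)| + (inside sum) = 2.7081 + 0.8755 = 3.5835.
Closed form (all zeros inside, monic): I(r) = n·log(r) = 2·log(6) = 3.5835. ✓

I(r) ≈ 3.5835.


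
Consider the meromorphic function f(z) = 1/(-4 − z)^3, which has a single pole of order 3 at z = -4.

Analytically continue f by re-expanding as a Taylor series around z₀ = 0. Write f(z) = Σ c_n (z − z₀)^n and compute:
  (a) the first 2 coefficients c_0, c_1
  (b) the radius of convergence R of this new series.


Let w = z − z₀, so z = z₀ + w.
Then -4 − z = -4 − (z₀ + w) = (-4 − z₀) − w = -4 − w.
f(z) = 1/(-4 − w)^3 = (1/(-4)^3) · (1 − w/(-4))^{−3}.
By the binomial series (1−u)^{−3} = Σ_{n≥0} C(n+2, 2) u^n for |u|<1, with u = w/(-4):
  c_n = C(n+2, 2) / (-4)^(n+3).
  c_0 = 1/(-4)^3 = -1/64.
  c_1 = 3/(-4)^4 = 3/256.
The series is valid for |w/d| < 1, i.e. |z − z₀| < |d|.
Radius of convergence: R = |-4 − z₀| = |-4| = 4 (distance from z₀ to the singularity z = -4).

c_0 = -1/64, c_1 = 3/256; R = 4.


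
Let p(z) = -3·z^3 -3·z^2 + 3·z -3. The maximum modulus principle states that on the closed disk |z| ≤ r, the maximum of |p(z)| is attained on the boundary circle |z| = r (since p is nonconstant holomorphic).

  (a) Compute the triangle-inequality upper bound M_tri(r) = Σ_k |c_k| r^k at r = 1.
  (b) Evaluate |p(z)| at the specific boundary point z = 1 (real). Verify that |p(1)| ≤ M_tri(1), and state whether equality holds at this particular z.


Coefficients: c_0 = -3, c_1 = 3, c_2 = -3, c_3 = -3. Radius r = 1.
Part (a). Triangle bound: M_tri(r) = Σ_k |c_k| r^k
  = |-3|·1^0 + |3|·1^1 + |-3|·1^2 + |-3|·1^3
  = 3 + 3 + 3 + 3 = 12.
This bounds M(r) := max_{|z|=r} |p(z)| from above; equality holds iff all terms c_k z^k can be made to align in phase at a single z on |z|=r.
Part (b). At z = 1 (real, on the circle |z| = r):
  p(1) = (-3)·1^0 + (3)·1^1 + (-3)·1^2 + (-3)·1^3 = -6.
  |p(1)| = 6.
Check: |p(1)| = 6 ≤ 12 = M_tri(1). ✓ Equality does not hold at z = 1 (the coefficients have mixed signs, so the terms do not all align in phase there).

M_tri(1) = 12; |p(1)| = 6; equality at z=1: no.


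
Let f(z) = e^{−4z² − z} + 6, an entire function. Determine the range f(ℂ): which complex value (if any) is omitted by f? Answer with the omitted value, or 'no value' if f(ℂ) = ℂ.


Little Picard bounds the complement of f(ℂ) to at most one point.
The exponent g(z) = −4z² − z is a nonconstant polynomial, hence surjective onto ℂ. So e^{g(z)} takes every value in {e^w : w ∈ ℂ} = ℂ ∖ {0}. Adding 6 shifts the range to ℂ ∖ {6}. f omits exactly 6.

Omitted value: 6.


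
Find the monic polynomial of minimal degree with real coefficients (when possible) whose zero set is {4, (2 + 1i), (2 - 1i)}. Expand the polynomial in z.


The polynomial is p(z) = ∏_{α ∈ S} (z − α), where S = {4, (2 + 1i), (2 - 1i)}.
Expanding the product yields: p(z) = z^3 -8·z^2 + 21·z -20.
Note conjugate pairs combine to real quadratics: (z − (2+1i))(z − (2−1i)) = z² − 4z + 5.
The resulting polynomial has degree 3 and real coefficients as required.

p(z) = z^3 -8·z^2 + 21·z -20.


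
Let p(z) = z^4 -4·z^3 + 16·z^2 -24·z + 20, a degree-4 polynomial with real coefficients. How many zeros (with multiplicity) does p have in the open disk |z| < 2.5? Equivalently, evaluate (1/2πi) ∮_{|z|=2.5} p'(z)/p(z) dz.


The zeros of p are: (1 + 3i), (1 - 3i), (1 + 1i), (1 - 1i).
Their magnitudes are: 3.162, 3.162, 1.414, 1.414.
Zeros with |z| < R = 2.5: (1 + 1i), (1 - 1i).
Count = 2.
By the argument principle, (1/2πi) ∮_{|z|=R} p'(z)/p(z) dz equals exactly this count.

Number of zeros inside |z| < 2.5: 2.


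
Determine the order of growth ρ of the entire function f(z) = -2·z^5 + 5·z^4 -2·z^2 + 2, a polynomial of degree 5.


|f(z)| ≤ Σ|c_k|·r^k = O(r^5) as r → ∞. Polynomial growth is O(e^{r^ε}) for every ε > 0 (since r^5/e^{r^ε} → 0), so ρ ≤ ε for all ε > 0, i.e. ρ = 0. Every nonconstant polynomial has order 0.
Therefore ρ = 0.

Order ρ = 0.


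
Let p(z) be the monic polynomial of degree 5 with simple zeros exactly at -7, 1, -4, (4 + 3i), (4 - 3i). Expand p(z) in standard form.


The polynomial is p(z) = ∏_{α ∈ S} (z − α), where S = {-7, 1, -4, (4 + 3i), (4 - 3i)}.
Expanding the product yields: p(z) = z^5 + 2·z^4 -38·z^3 + 86·z^2 + 649·z -700.
Note conjugate pairs combine to real quadratics: (z − (4+3i))(z − (4−3i)) = z² − 8z + 25.
The resulting polynomial has degree 5 and real coefficients as required.

p(z) = z^5 + 2·z^4 -38·z^3 + 86·z^2 + 649·z -700.


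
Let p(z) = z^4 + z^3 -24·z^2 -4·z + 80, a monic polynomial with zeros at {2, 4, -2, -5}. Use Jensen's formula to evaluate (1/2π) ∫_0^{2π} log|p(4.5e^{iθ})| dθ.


Zeros: -5, -2, 2, 4; r = 4.5.
Inside |z| < r: -2, 2, 4. Outside (|z| ≥ r): -5.
p(0) = 80, so log|p(0)| = log(80) = 4.3820.
Apply Jensen: I(r) = log|p(0)| + Σ_k log(r/|z_k|), summed over zeros inside |z| < r.
  log(r/|z_k|) for z_k = 2: log(4.5/2) = 0.8109
  log(r/|z_k|) for z_k = 4: log(4.5/4) = 0.1178
  log(r/|z_k|) for z_k = -2: log(4.5/2) = 0.8109
  Outside zeros (-5) contribute nothing to the Jensen sum.
Sum over inside zeros: 1.7396.
I(r) = log|p(0)| + (inside sum) = 4.3820 + 1.7396 = 6.1217.
Note: since some zeros are outside |z| ≤ r, the simplified n·log(r) form does NOT apply — only the inside zeros contribute.

I(r) ≈ 6.1217.


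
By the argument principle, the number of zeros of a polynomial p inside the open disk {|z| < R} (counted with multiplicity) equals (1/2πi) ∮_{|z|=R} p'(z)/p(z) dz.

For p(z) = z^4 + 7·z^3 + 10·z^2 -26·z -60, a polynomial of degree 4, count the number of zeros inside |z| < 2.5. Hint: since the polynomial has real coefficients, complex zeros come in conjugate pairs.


The zeros of p are: (-3 + 1i), (-3 - 1i), 2, -3.
Their magnitudes are: 3.162, 3.162, 2, 3.
Zeros with |z| < R = 2.5: 2.
Count = 1.
By the argument principle, (1/2πi) ∮_{|z|=R} p'(z)/p(z) dz equals exactly this count.

Number of zeros inside |z| < 2.5: 1.


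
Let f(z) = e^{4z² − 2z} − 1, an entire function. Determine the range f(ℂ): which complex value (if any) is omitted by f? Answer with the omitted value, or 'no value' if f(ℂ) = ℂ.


Little Picard bounds the complement of f(ℂ) to at most one point.
The exponent g(z) = 4z² − 2z is a nonconstant polynomial, hence surjective onto ℂ. So e^{g(z)} takes every value in {e^w : w ∈ ℂ} = ℂ ∖ {0}. Adding -1 shifts the range to ℂ ∖ {-1}. f omits exactly -1.

Omitted value: -1.


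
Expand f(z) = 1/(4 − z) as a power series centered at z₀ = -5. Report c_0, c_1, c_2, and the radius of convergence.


Let w = z − z₀, so z = z₀ + w.
Then 4 − z = 4 − (z₀ + w) = (4 − z₀) − w = 9 − w.
f(z) = 1/(9 − w) = (1/(9)) · 1/(1 − w/(9)) = Σ_{n≥0} w^n / (9)^(n+1).
So c_n = 1/(9)^(n+1):
  c_0 = 1/(9)^1 = 1/9.
  c_1 = 1/(9)^2 = 1/81.
  c_2 = 1/(9)^3 = 1/729.
The series is valid for |w/d| < 1, i.e. |z − z₀| < |d|.
Radius of convergence: R = |4 − z₀| = |9| = 9 (distance from z₀ to the singularity z = 4).

c_0 = 1/9, c_1 = 1/81, c_2 = 1/729; R = 9.


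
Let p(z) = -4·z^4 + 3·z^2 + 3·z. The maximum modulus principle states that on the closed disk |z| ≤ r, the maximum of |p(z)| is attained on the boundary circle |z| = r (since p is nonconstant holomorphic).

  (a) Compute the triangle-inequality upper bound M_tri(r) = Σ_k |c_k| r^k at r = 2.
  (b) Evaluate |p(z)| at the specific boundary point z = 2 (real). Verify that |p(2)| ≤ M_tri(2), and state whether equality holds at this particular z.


Coefficients: c_0 = 0, c_1 = 3, c_2 = 3, c_3 = 0, c_4 = -4. Radius r = 2.
Part (a). Triangle bound: M_tri(r) = Σ_k |c_k| r^k
  = |0|·2^0 + |3|·2^1 + |3|·2^2 + |0|·2^3 + |-4|·2^4
  = 0 + 6 + 12 + 0 + 64 = 82.
This bounds M(r) := max_{|z|=r} |p(z)| from above; equality holds iff all terms c_k z^k can be made to align in phase at a single z on |z|=r.
Part (b). At z = 2 (real, on the circle |z| = r):
  p(2) = (0)·2^0 + (3)·2^1 + (3)·2^2 + (0)·2^3 + (-4)·2^4 = -46.
  |p(2)| = 46.
Check: |p(2)| = 46 ≤ 82 = M_tri(2). ✓ Equality does not hold at z = 2 (the coefficients have mixed signs, so the terms do not all align in phase there).

M_tri(2) = 82; |p(2)| = 46; equality at z=2: no.


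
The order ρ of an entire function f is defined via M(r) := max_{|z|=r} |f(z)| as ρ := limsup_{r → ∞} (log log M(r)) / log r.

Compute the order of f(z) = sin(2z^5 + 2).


Write sin(w) = (e^{iw} ± e^{−iw})/(2 or 2i), so |sin(w)| ≤ e^{|w|}. With w = 2z^5 + 2, |w| ≤ 2r^5 + 2 on |z|=r, giving M(r) ≤ e^{2r^5 + 2} and ρ ≤ 5. For the lower bound, choose z on |z|=r with 2z^5 purely imaginary of modulus 2r^5; then |sin(2z^5 + 2)| grows like e^{2r^5}/2, so ρ ≥ 5. Hence ρ = 5.
Therefore ρ = 5.

Order ρ = 5.


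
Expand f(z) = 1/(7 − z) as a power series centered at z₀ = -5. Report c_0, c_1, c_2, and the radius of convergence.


Let w = z − z₀, so z = z₀ + w.
Then 7 − z = 7 − (z₀ + w) = (7 − z₀) − w = 12 − w.
f(z) = 1/(12 − w) = (1/(12)) · 1/(1 − w/(12)) = Σ_{n≥0} w^n / (12)^(n+1).
So c_n = 1/(12)^(n+1):
  c_0 = 1/(12)^1 = 1/12.
  c_1 = 1/(12)^2 = 1/144.
  c_2 = 1/(12)^3 = 1/1728.
The series is valid for |w/d| < 1, i.e. |z − z₀| < |d|.
Radius of convergence: R = |7 − z₀| = |12| = 12 (distance from z₀ to the singularity z = 7).

c_0 = 1/12, c_1 = 1/144, c_2 = 1/1728; R = 12.


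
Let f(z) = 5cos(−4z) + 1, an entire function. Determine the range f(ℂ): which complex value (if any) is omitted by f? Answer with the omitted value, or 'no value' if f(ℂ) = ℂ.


Little Picard bounds the complement of f(ℂ) to at most one point.
cos is entire and surjective onto ℂ: for every w ∈ ℂ, cos(ζ) = w has a solution ζ ∈ ℂ (e.g., via the complex inverse arccos). With ζ = −4z this gives z = ζ/(-4). Then 5·cos(−4z) takes every value in 5·ℂ = ℂ, and adding 1 is a bijection of ℂ. So f is surjective and omits no value. (Note: only on the real line is cos bounded by [−1, 1].)

Omitted value: no value.


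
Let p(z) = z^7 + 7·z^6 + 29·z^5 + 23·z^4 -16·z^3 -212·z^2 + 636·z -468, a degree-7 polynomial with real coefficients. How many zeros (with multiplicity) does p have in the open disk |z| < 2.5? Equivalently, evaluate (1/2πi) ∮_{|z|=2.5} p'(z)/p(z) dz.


The zeros of p are: (-2 + 3i), (-2 - 3i), (-3 + 3i), (-3 - 3i), (1 + 1i), (1 - 1i), 1.
Their magnitudes are: 3.606, 3.606, 4.243, 4.243, 1.414, 1.414, 1.
Zeros with |z| < R = 2.5: (1 + 1i), (1 - 1i), 1.
Count = 3.
By the argument principle, (1/2πi) ∮_{|z|=R} p'(z)/p(z) dz equals exactly this count.

Number of zeros inside |z| < 2.5: 3.


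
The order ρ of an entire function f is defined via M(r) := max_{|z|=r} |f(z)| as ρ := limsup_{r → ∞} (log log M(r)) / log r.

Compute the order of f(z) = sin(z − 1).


sin(w) is a linear combination of e^{iw} and e^{−iw} (or e^w, e^{−w} in the hyperbolic case), so |sin(w)| ≤ e^{|w|}. With w = z − 1, |w| ≤ 1|z| + 1 = 1r + 1 on |z| = r, giving M(r) ≤ e^{1r + 1}, so ρ ≤ 1. On a suitable ray (z = it for sin/cos; z = t for sinh/cosh, t real → ∞), |sin(z − 1)| grows like e^{1|t|}/2, so ρ ≥ 1. Hence ρ = 1.
Therefore ρ = 1.

Order ρ = 1.


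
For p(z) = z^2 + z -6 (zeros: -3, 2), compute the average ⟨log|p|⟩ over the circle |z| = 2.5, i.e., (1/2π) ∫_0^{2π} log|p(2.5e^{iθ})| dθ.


Zeros: -3, 2; r = 2.5.
Inside |z| < r: 2. Outside (|z| ≥ r): -3.
p(0) = -6, so log|p(0)| = log(6) = 1.7918.
Apply Jensen: I(r) = log|p(0)| + Σ_k log(r/|z_k|), summed over zeros inside |z| < r.
  log(r/|z_k|) for z_k = 2: log(2.5/2) = 0.2231
  Outside zeros (-3) contribute nothing to the Jensen sum.
Sum over inside zeros: 0.2231.
I(r) = log|p(0)| + (inside sum) = 1.7918 + 0.2231 = 2.0149.
Note: since some zeros are outside |z| ≤ r, the simplified n·log(r) form does NOT apply — only the inside zeros contribute.

I(r) ≈ 2.0149.


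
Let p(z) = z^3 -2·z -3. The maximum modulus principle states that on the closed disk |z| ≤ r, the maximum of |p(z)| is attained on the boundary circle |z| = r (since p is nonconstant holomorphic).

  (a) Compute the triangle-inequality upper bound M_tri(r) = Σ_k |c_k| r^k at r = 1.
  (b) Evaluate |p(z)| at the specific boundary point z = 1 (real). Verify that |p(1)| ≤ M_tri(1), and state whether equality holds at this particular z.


Coefficients: c_0 = -3, c_1 = -2, c_2 = 0, c_3 = 1. Radius r = 1.
Part (a). Triangle bound: M_tri(r) = Σ_k |c_k| r^k
  = |-3|·1^0 + |-2|·1^1 + |0|·1^2 + |1|·1^3
  = 3 + 2 + 0 + 1 = 6.
This bounds M(r) := max_{|z|=r} |p(z)| from above; equality holds iff all terms c_k z^k can be made to align in phase at a single z on |z|=r.
Part (b). At z = 1 (real, on the circle |z| = r):
  p(1) = (-3)·1^0 + (-2)·1^1 + (0)·1^2 + (1)·1^3 = -4.
  |p(1)| = 4.
Check: |p(1)| = 4 ≤ 6 = M_tri(1). ✓ Equality does not hold at z = 1 (the coefficients have mixed signs, so the terms do not all align in phase there).

M_tri(1) = 6; |p(1)| = 4; equality at z=1: no.


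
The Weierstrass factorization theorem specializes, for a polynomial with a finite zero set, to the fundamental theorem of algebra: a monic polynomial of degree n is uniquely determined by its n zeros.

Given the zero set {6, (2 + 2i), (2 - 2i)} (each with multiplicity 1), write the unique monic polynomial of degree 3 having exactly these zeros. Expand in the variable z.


The polynomial is p(z) = ∏_{α ∈ S} (z − α), where S = {6, (2 + 2i), (2 - 2i)}.
Expanding the product yields: p(z) = z^3 -10·z^2 + 32·z -48.
Note conjugate pairs combine to real quadratics: (z − (2+2i))(z − (2−2i)) = z² − 4z + 8.
The resulting polynomial has degree 3 and real coefficients as required.

p(z) = z^3 -10·z^2 + 32·z -48.


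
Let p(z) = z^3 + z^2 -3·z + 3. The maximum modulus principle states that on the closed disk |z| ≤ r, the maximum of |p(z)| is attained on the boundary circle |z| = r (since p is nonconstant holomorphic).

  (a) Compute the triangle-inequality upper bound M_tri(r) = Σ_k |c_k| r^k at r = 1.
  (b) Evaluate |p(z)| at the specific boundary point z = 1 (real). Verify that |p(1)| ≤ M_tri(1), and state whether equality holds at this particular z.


Coefficients: c_0 = 3, c_1 = -3, c_2 = 1, c_3 = 1. Radius r = 1.
Part (a). Triangle bound: M_tri(r) = Σ_k |c_k| r^k
  = |3|·1^0 + |-3|·1^1 + |1|·1^2 + |1|·1^3
  = 3 + 3 + 1 + 1 = 8.
This bounds M(r) := max_{|z|=r} |p(z)| from above; equality holds iff all terms c_k z^k can be made to align in phase at a single z on |z|=r.
Part (b). At z = 1 (real, on the circle |z| = r):
  p(1) = (3)·1^0 + (-3)·1^1 + (1)·1^2 + (1)·1^3 = 2.
  |p(1)| = 2.
Check: |p(1)| = 2 ≤ 8 = M_tri(1). ✓ Equality does not hold at z = 1 (the coefficients have mixed signs, so the terms do not all align in phase there).

M_tri(1) = 8; |p(1)| = 2; equality at z=1: no.


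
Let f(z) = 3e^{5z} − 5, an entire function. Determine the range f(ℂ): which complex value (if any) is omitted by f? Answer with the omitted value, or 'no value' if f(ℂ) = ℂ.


Little Picard bounds the complement of f(ℂ) to at most one point.
e^{5z} is never zero on ℂ, so 3·e^{5z} takes every value in ℂ ∖ {0}. Adding -5 shifts the range to ℂ ∖ {-5}. Thus f omits exactly the value -5.

Omitted value: -5.
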